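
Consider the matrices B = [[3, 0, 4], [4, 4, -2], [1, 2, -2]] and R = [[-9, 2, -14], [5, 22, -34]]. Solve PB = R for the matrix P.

P = [[-2, -2, 5], [-6, 6, -1]]

B is on the right of P, so right-multiply by B⁻¹: P = RB⁻¹.
det B = 4, so B⁻¹ = [[-1, 2, -4], [3/2, -5/2, 11/2], [1, -3/2, 3]].
P = RB⁻¹ = [[-9, 2, -14], [5, 22, -34]] · [[-1, 2, -4], [3/2, -5/2, 11/2], [1, -3/2, 3]] = [[-2, -2, 5], [-6, 6, -1]].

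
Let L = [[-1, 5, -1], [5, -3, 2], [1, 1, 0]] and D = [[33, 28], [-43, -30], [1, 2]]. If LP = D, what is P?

Left-multiplying both sides by L⁻¹ gives P = L⁻¹D.
det L = 4, so L⁻¹ = [[-1/2, -1/4, 7/4], [1/2, 1/4, -3/4], [2, 3/2, -11/2]].
P = L⁻¹D = [[-1/2, -1/4, 7/4], [1/2, 1/4, -3/4], [2, 3/2, -11/2]] · [[33, 28], [-43, -30], [1, 2]] = [[-4, -3], [5, 5], [-4, 0]].

P = [[-4, -3], [5, 5], [-4, 0]]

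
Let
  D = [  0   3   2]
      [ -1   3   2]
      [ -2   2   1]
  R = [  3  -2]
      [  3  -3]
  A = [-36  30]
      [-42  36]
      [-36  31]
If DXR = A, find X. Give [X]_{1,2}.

X = D⁻¹AR⁻¹ (apply D⁻¹ on the left and R⁻¹ on the right).
D has determinant -1; D⁻¹ = [[1, -1, 0], [3, -4, 2], [-4, 6, -3]].
det R = -3; the adjugate gives R⁻¹ = [[1, -2/3], [1, -1]].
D⁻¹A = [[6, -6], [-12, 8], [0, 3]].
X = (D⁻¹A)R⁻¹ = [[0, 2], [-4, 0], [3, -3]].

2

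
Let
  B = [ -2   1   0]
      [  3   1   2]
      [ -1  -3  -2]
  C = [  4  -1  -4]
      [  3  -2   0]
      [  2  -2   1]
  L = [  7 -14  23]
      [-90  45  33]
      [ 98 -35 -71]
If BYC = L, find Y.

Y = B⁻¹LC⁻¹ (apply B⁻¹ on the left and C⁻¹ on the right).
B has determinant -4; B⁻¹ = [[-1, -1/2, -1/2], [-1, -1, -1], [2, 7/4, 5/4]].
det C = 3; the adjugate gives C⁻¹ = [[-2/3, 3, -8/3], [-1, 4, -4], [-2/3, 2, -5/3]].
B⁻¹L = [[-11, 9, -4], [-15, 4, 15], [-21, 7, 15]].
Y = (B⁻¹L)C⁻¹ = [[1, -5, 0], [-4, 1, -1], [-3, -5, 3]].

Y = [[1, -5, 0], [-4, 1, -1], [-3, -5, 3]]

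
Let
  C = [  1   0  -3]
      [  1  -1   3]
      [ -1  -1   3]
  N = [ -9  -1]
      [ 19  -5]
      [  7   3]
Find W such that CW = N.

Left-multiplying both sides by C⁻¹ gives W = C⁻¹N.
C has determinant 6; C⁻¹ = [[0, 1/2, -1/2], [-1, 0, -1], [-1/3, 1/6, -1/6]].
W = C⁻¹N = [[0, 1/2, -1/2], [-1, 0, -1], [-1/3, 1/6, -1/6]] · [[-9, -1], [19, -5], [7, 3]] = [[6, -4], [2, -2], [5, -1]].

W = [[6, -4], [2, -2], [5, -1]]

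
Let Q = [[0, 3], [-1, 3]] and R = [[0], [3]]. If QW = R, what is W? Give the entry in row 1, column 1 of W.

-3

Since Q multiplies W on the left, W = Q⁻¹R.
det Q = 3, so Q⁻¹ = [[1, -1], [1/3, 0]].
W = Q⁻¹R = [[1, -1], [1/3, 0]] · [[0], [3]] = [[-3], [0]].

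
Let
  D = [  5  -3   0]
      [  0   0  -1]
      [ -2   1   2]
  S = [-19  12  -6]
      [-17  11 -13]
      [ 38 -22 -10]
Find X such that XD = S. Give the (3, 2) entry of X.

D is on the right of X, so right-multiply by D⁻¹: X = SD⁻¹.
det D = -1; the adjugate gives D⁻¹ = [[-1, -6, -3], [-2, -10, -5], [0, -1, 0]].
X = SD⁻¹ = [[-19, 12, -6], [-17, 11, -13], [38, -22, -10]] · [[-1, -6, -3], [-2, -10, -5], [0, -1, 0]] = [[-5, 0, -3], [-5, 5, -4], [6, 2, -4]].

2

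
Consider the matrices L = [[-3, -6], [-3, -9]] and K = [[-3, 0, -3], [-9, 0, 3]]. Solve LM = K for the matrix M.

M = [[-3, 0, 5], [2, 0, -2]]

Since L multiplies M on the left, M = L⁻¹K.
det L = 9, so L⁻¹ = [[-1, 2/3], [1/3, -1/3]].
M = L⁻¹K = [[-1, 2/3], [1/3, -1/3]] · [[-3, 0, -3], [-9, 0, 3]] = [[-3, 0, 5], [2, 0, -2]].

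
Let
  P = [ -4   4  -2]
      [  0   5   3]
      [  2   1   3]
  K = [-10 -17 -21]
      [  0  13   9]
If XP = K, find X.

Since P sits to the right of X, X = KP⁻¹.
P has determinant -4; P⁻¹ = [[-3, 7/2, -11/2], [-3/2, 2, -3], [5/2, -3, 5]].
X = KP⁻¹ = [[-10, -17, -21], [0, 13, 9]] · [[-3, 7/2, -11/2], [-3/2, 2, -3], [5/2, -3, 5]] = [[3, -6, 1], [3, -1, 6]].

X = [[3, -6, 1], [3, -1, 6]]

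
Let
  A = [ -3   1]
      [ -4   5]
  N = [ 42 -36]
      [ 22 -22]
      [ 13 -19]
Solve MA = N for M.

M = [[-6, -6], [-2, -4], [1, -4]]

Right-multiplying both sides by A⁻¹ gives M = NA⁻¹.
det A = -11, so A⁻¹ = [[-5/11, 1/11], [-4/11, 3/11]].
M = NA⁻¹ = [[42, -36], [22, -22], [13, -19]] · [[-5/11, 1/11], [-4/11, 3/11]] = [[-6, -6], [-2, -4], [1, -4]].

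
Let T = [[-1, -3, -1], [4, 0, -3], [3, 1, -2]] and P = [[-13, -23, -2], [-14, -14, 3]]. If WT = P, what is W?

Since T sits to the right of W, W = PT⁻¹.
T has determinant -4; T⁻¹ = [[-3/4, 7/4, -9/4], [1/4, -5/4, 7/4], [-1, 2, -3]].
W = PT⁻¹ = [[-13, -23, -2], [-14, -14, 3]] · [[-3/4, 7/4, -9/4], [1/4, -5/4, 7/4], [-1, 2, -3]] = [[6, 2, -5], [4, -1, -2]].

W = [[6, 2, -5], [4, -1, -2]]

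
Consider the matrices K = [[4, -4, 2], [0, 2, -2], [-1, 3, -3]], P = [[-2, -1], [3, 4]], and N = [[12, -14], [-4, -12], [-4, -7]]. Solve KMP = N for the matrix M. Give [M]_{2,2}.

Isolating M: multiply by K⁻¹ from the left and P⁻¹ from the right, so M = K⁻¹NP⁻¹.
det K = -4, so K⁻¹ = [[0, 3/2, -1], [-1/2, 5/2, -2], [-1/2, 2, -2]].
P has determinant -5; P⁻¹ = [[-4/5, -1/5], [3/5, 2/5]].
K⁻¹N = [[-2, -11], [-8, -9], [-6, -3]].
M = (K⁻¹N)P⁻¹ = [[-5, -4], [1, -2], [3, 0]].

-2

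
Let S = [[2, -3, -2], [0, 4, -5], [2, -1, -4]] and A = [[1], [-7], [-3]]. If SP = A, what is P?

P = [[-5], [-3], [-1]]

Left-multiplying both sides by S⁻¹ gives P = S⁻¹A.
S has determinant 4; S⁻¹ = [[-21/4, -5/2, 23/4], [-5/2, -1, 5/2], [-2, -1, 2]].
P = S⁻¹A = [[-21/4, -5/2, 23/4], [-5/2, -1, 5/2], [-2, -1, 2]] · [[1], [-7], [-3]] = [[-5], [-3], [-1]].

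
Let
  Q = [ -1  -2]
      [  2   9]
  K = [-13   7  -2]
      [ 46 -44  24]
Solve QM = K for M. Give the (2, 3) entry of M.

4

Left-multiplying both sides by Q⁻¹ gives M = Q⁻¹K.
det Q = -5; the adjugate gives Q⁻¹ = [[-9/5, -2/5], [2/5, 1/5]].
M = Q⁻¹K = [[-9/5, -2/5], [2/5, 1/5]] · [[-13, 7, -2], [46, -44, 24]] = [[5, 5, -6], [4, -6, 4]].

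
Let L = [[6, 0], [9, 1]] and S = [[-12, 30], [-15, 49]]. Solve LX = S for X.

X = [[-2, 5], [3, 4]]

L is on the left of X, so left-multiply by L⁻¹: X = L⁻¹S.
det L = 6, so L⁻¹ = [[1/6, 0], [-3/2, 1]].
X = L⁻¹S = [[1/6, 0], [-3/2, 1]] · [[-12, 30], [-15, 49]] = [[-2, 5], [3, 4]].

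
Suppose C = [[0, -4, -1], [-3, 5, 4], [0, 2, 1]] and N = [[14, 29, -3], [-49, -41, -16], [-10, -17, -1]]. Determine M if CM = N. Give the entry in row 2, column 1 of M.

Since C multiplies M on the left, M = C⁻¹N.
det C = -6, so C⁻¹ = [[1/2, -1/3, 11/6], [-1/2, 0, -1/2], [1, 0, 2]].
M = C⁻¹N = [[1/2, -1/3, 11/6], [-1/2, 0, -1/2], [1, 0, 2]] · [[14, 29, -3], [-49, -41, -16], [-10, -17, -1]] = [[5, -3, 2], [-2, -6, 2], [-6, -5, -5]].

-2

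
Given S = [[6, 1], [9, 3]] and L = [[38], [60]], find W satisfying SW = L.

S is on the left of W, so left-multiply by S⁻¹: W = S⁻¹L.
det S = 9; the adjugate gives S⁻¹ = [[1/3, -1/9], [-1, 2/3]].
W = S⁻¹L = [[1/3, -1/9], [-1, 2/3]] · [[38], [60]] = [[6], [2]].

W = [[6], [2]]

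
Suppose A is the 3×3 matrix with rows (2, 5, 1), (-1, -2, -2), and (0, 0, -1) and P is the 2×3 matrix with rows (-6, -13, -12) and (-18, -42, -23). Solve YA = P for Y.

Y = [[-1, 4, 3], [-6, 6, 5]]

Right-multiplying both sides by A⁻¹ gives Y = PA⁻¹.
det A = -1; the adjugate gives A⁻¹ = [[-2, -5, 8], [1, 2, -3], [0, 0, -1]].
Y = PA⁻¹ = [[-6, -13, -12], [-18, -42, -23]] · [[-2, -5, 8], [1, 2, -3], [0, 0, -1]] = [[-1, 4, 3], [-6, 6, 5]].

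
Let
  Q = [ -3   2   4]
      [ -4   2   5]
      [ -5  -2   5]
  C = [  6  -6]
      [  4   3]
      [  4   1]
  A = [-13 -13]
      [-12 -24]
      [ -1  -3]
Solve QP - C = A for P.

QP = A + C = [[-7, -19], [-8, -21], [3, -2]].
Left-multiplying both sides by Q⁻¹ gives P = Q⁻¹(A + C).
det Q = 2; the adjugate gives Q⁻¹ = [[10, -9, 1], [-5/2, 5/2, -1/2], [9, -8, 1]].
P = Q⁻¹(A + C) = [[5, -3], [-4, -4], [4, -5]].

P = [[5, -3], [-4, -4], [4, -5]]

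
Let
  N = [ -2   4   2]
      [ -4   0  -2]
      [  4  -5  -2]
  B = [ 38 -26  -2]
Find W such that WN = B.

Since N sits to the right of W, W = BN⁻¹.
det N = -4, so N⁻¹ = [[5/2, 1/2, 2], [4, 1, 3], [-5, -3/2, -4]].
W = BN⁻¹ = [[38, -26, -2]] · [[5/2, 1/2, 2], [4, 1, 3], [-5, -3/2, -4]] = [[1, -4, 6]].

W = [[1, -4, 6]]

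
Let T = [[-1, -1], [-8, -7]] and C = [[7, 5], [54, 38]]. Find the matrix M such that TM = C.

T is on the left of M, so left-multiply by T⁻¹: M = T⁻¹C.
T has determinant -1; T⁻¹ = [[7, -1], [-8, 1]].
M = T⁻¹C = [[7, -1], [-8, 1]] · [[7, 5], [54, 38]] = [[-5, -3], [-2, -2]].

M = [[-5, -3], [-2, -2]]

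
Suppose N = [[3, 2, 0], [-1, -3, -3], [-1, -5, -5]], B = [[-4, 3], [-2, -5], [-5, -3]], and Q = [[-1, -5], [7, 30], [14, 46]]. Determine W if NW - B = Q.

W = [[1, 2], [-4, -4], [2, -5]]

NW = Q + B = [[-5, -2], [5, 25], [9, 43]].
Since N multiplies W on the left, W = N⁻¹(Q + B).
det N = -4; the adjugate gives N⁻¹ = [[0, -5/2, 3/2], [1/2, 15/4, -9/4], [-1/2, -13/4, 7/4]].
W = N⁻¹(Q + B) = [[1, 2], [-4, -4], [2, -5]].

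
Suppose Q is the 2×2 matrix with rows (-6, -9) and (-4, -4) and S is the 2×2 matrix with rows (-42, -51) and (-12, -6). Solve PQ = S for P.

P = [[3, 6], [-2, 6]]

Since Q sits to the right of P, P = SQ⁻¹.
det Q = -12, so Q⁻¹ = [[1/3, -3/4], [-1/3, 1/2]].
P = SQ⁻¹ = [[-42, -51], [-12, -6]] · [[1/3, -3/4], [-1/3, 1/2]] = [[3, 6], [-2, 6]].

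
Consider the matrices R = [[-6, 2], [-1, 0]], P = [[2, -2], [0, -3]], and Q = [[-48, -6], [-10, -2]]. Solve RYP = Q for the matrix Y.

Y = [[5, -4], [3, -3]]

Left-multiply by R⁻¹ and right-multiply by P⁻¹: Y = R⁻¹QP⁻¹.
det R = 2; the adjugate gives R⁻¹ = [[0, -1], [1/2, -3]].
det P = -6, so P⁻¹ = [[1/2, -1/3], [0, -1/3]].
R⁻¹Q = [[10, 2], [6, 3]].
Y = (R⁻¹Q)P⁻¹ = [[5, -4], [3, -3]].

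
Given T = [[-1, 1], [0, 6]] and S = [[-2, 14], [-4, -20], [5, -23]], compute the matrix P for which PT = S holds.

P = [[2, 2], [4, -4], [-5, -3]]

Right-multiplying both sides by T⁻¹ gives P = ST⁻¹.
T has determinant -6; T⁻¹ = [[-1, 1/6], [0, 1/6]].
P = ST⁻¹ = [[-2, 14], [-4, -20], [5, -23]] · [[-1, 1/6], [0, 1/6]] = [[2, 2], [4, -4], [-5, -3]].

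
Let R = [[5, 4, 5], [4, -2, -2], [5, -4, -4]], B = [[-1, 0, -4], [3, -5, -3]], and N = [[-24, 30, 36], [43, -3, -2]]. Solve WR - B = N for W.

W = [[2, -5, -3], [3, 4, 3]]

WR = N + B = [[-25, 30, 32], [46, -8, -5]].
Right-multiplying both sides by R⁻¹ gives W = (N + B)R⁻¹.
det R = -6; the adjugate gives R⁻¹ = [[0, 2/3, -1/3], [-1, 15/2, -5], [1, -20/3, 13/3]].
W = (N + B)R⁻¹ = [[2, -5, -3], [3, 4, 3]].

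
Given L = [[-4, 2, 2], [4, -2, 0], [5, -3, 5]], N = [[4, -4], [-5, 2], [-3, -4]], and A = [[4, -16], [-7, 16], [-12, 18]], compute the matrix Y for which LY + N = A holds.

LY = A − N = [[0, -12], [-2, 14], [-9, 22]].
Since L multiplies Y on the left, Y = L⁻¹(A − N).
L has determinant -4; L⁻¹ = [[5/2, 4, -1], [5, 15/2, -2], [1/2, 1/2, 0]].
Y = L⁻¹(A − N) = [[1, 4], [3, 1], [-1, 1]].

Y = [[1, 4], [3, 1], [-1, 1]]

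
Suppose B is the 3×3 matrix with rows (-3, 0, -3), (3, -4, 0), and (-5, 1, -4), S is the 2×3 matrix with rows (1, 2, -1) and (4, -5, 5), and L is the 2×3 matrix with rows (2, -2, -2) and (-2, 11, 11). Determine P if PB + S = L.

P = [[-5, 2, 4], [-2, -4, 0]]

PB = L − S = [[1, -4, -1], [-6, 16, 6]].
Right-multiplying both sides by B⁻¹ gives P = (L − S)B⁻¹.
det B = 3; the adjugate gives B⁻¹ = [[16/3, -1, -4], [4, -1, -3], [-17/3, 1, 4]].
P = (L − S)B⁻¹ = [[-5, 2, 4], [-2, -4, 0]].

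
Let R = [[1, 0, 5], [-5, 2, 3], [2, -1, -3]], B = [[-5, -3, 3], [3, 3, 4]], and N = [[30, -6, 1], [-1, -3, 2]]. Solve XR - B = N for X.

X = [[5, -2, 5], [0, -2, -4]]

XR = N + B = [[25, -9, 4], [2, 0, 6]].
R is on the right of X, so right-multiply by R⁻¹: X = (N + B)R⁻¹.
det R = 2; the adjugate gives R⁻¹ = [[-3/2, -5/2, -5], [-9/2, -13/2, -14], [1/2, 1/2, 1]].
X = (N + B)R⁻¹ = [[5, -2, 5], [0, -2, -4]].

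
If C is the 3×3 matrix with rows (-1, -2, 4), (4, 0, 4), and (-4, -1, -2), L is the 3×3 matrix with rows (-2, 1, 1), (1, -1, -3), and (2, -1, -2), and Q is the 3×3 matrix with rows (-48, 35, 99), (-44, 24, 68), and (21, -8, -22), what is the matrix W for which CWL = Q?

W = [[-3, 4, -4], [3, -1, 2], [-1, -5, -5]]

W = C⁻¹QL⁻¹ (apply C⁻¹ on the left and L⁻¹ on the right).
det C = -4; the adjugate gives C⁻¹ = [[-1, 2, 2], [2, -9/2, -5], [1, -7/4, -2]].
L has determinant -1; L⁻¹ = [[1, -1, 2], [4, -2, 5], [-1, 0, -1]].
C⁻¹Q = [[2, -3, -7], [-3, 2, 2], [-13, 9, 24]].
W = (C⁻¹Q)L⁻¹ = [[-3, 4, -4], [3, -1, 2], [-1, -5, -5]].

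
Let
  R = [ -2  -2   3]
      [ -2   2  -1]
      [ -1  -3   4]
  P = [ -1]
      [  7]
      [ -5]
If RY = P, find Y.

Since R multiplies Y on the left, Y = R⁻¹P.
R has determinant -4; R⁻¹ = [[-5/4, 1/4, 1], [-9/4, 5/4, 2], [-2, 1, 2]].
Y = R⁻¹P = [[-5/4, 1/4, 1], [-9/4, 5/4, 2], [-2, 1, 2]] · [[-1], [7], [-5]] = [[-2], [1], [-1]].

Y = [[-2], [1], [-1]]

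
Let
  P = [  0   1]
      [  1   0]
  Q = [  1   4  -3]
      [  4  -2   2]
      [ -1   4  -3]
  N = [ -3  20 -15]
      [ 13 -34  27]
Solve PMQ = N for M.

M = [[-3, 3, -4], [1, 0, 4]]

M = P⁻¹NQ⁻¹ (apply P⁻¹ on the left and Q⁻¹ on the right).
P has determinant -1; P⁻¹ = [[0, 1], [1, 0]].
Q has determinant -4; Q⁻¹ = [[1/2, 0, -1/2], [-5/2, 3/2, 7/2], [-7/2, 2, 9/2]].
P⁻¹N = [[13, -34, 27], [-3, 20, -15]].
M = (P⁻¹N)Q⁻¹ = [[-3, 3, -4], [1, 0, 4]].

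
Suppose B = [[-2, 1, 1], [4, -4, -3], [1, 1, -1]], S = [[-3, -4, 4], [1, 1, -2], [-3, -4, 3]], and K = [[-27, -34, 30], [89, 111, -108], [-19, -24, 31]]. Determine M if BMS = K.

M = B⁻¹KS⁻¹ (apply B⁻¹ on the left and S⁻¹ on the right).
det B = -5; the adjugate gives B⁻¹ = [[-7/5, -2/5, -1/5], [-1/5, -1/5, 2/5], [-8/5, -3/5, -4/5]].
det S = -1; the adjugate gives S⁻¹ = [[5, 4, -4], [-3, -3, 2], [1, 0, -1]].
B⁻¹K = [[6, 8, -5], [-20, -25, 28], [5, 7, -8]].
M = (B⁻¹K)S⁻¹ = [[1, 0, -3], [3, -5, 2], [-4, -1, 2]].

M = [[1, 0, -3], [3, -5, 2], [-4, -1, 2]]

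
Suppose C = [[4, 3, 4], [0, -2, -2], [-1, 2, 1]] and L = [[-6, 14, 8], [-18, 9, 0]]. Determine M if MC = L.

M = [[0, -1, 6], [-3, -3, 6]]

Since C sits to the right of M, M = LC⁻¹.
det C = 6; the adjugate gives C⁻¹ = [[1/3, 5/6, 1/3], [1/3, 4/3, 4/3], [-1/3, -11/6, -4/3]].
M = LC⁻¹ = [[-6, 14, 8], [-18, 9, 0]] · [[1/3, 5/6, 1/3], [1/3, 4/3, 4/3], [-1/3, -11/6, -4/3]] = [[0, -1, 6], [-3, -3, 6]].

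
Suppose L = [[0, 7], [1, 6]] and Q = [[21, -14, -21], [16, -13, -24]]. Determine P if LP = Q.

Left-multiplying both sides by L⁻¹ gives P = L⁻¹Q.
det L = -7; the adjugate gives L⁻¹ = [[-6/7, 1], [1/7, 0]].
P = L⁻¹Q = [[-6/7, 1], [1/7, 0]] · [[21, -14, -21], [16, -13, -24]] = [[-2, -1, -6], [3, -2, -3]].

P = [[-2, -1, -6], [3, -2, -3]]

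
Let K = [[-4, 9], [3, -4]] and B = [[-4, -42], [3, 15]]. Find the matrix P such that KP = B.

P = [[1, -3], [0, -6]]

Left-multiplying both sides by K⁻¹ gives P = K⁻¹B.
det K = -11, so K⁻¹ = [[4/11, 9/11], [3/11, 4/11]].
P = K⁻¹B = [[4/11, 9/11], [3/11, 4/11]] · [[-4, -42], [3, 15]] = [[1, -3], [0, -6]].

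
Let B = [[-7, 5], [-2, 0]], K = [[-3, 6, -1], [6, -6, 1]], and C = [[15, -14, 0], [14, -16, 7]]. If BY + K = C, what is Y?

Y = [[-4, 5, -3], [-2, 3, -4]]

BY = C − K = [[18, -20, 1], [8, -10, 6]].
Left-multiplying both sides by B⁻¹ gives Y = B⁻¹(C − K).
det B = 10, so B⁻¹ = [[0, -1/2], [1/5, -7/10]].
Y = B⁻¹(C − K) = [[-4, 5, -3], [-2, 3, -4]].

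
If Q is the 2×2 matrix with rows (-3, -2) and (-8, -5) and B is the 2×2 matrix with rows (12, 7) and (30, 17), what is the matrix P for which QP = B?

Left-multiplying both sides by Q⁻¹ gives P = Q⁻¹B.
det Q = -1; the adjugate gives Q⁻¹ = [[5, -2], [-8, 3]].
P = Q⁻¹B = [[5, -2], [-8, 3]] · [[12, 7], [30, 17]] = [[0, 1], [-6, -5]].

P = [[0, 1], [-6, -5]]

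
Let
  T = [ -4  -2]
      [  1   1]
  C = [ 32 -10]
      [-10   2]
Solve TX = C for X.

X = [[-6, 3], [-4, -1]]

T is on the left of X, so left-multiply by T⁻¹: X = T⁻¹C.
det T = -2, so T⁻¹ = [[-1/2, -1], [1/2, 2]].
X = T⁻¹C = [[-1/2, -1], [1/2, 2]] · [[32, -10], [-10, 2]] = [[-6, 3], [-4, -1]].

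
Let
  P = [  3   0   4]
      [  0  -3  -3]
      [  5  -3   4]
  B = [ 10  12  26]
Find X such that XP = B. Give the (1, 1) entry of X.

Since P sits to the right of X, X = BP⁻¹.
P has determinant -3; P⁻¹ = [[7, 4, -4], [5, 8/3, -3], [-5, -3, 3]].
X = BP⁻¹ = [[10, 12, 26]] · [[7, 4, -4], [5, 8/3, -3], [-5, -3, 3]] = [[0, -6, 2]].

0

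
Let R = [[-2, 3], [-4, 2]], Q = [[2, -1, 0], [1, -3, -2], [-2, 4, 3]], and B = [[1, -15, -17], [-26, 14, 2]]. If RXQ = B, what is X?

X = R⁻¹BQ⁻¹ (apply R⁻¹ on the left and Q⁻¹ on the right).
R has determinant 8; R⁻¹ = [[1/4, -3/8], [1/2, -1/4]].
Q has determinant -3; Q⁻¹ = [[1/3, -1, -2/3], [-1/3, -2, -4/3], [2/3, 2, 5/3]].
R⁻¹B = [[10, -9, -5], [7, -11, -9]].
X = (R⁻¹B)Q⁻¹ = [[3, -2, -3], [0, -3, -5]].

X = [[3, -2, -3], [0, -3, -5]]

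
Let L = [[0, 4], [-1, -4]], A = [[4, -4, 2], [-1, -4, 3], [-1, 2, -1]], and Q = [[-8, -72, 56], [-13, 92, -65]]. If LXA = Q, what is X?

Left-multiply by L⁻¹ and right-multiply by A⁻¹: X = L⁻¹QA⁻¹.
det L = 4, so L⁻¹ = [[-1, -1], [1/4, 0]].
A has determinant -4; A⁻¹ = [[1/2, 0, 1], [1, 1/2, 7/2], [3/2, 1, 5]].
L⁻¹Q = [[21, -20, 9], [-2, -18, 14]].
X = (L⁻¹Q)A⁻¹ = [[4, -1, -4], [2, 5, 5]].

X = [[4, -1, -4], [2, 5, 5]]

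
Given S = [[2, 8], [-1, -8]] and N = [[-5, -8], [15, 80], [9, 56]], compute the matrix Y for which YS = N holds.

Y = [[-4, -3], [5, -5], [2, -5]]

Right-multiplying both sides by S⁻¹ gives Y = NS⁻¹.
det S = -8; the adjugate gives S⁻¹ = [[1, 1], [-1/8, -1/4]].
Y = NS⁻¹ = [[-5, -8], [15, 80], [9, 56]] · [[1, 1], [-1/8, -1/4]] = [[-4, -3], [5, -5], [2, -5]].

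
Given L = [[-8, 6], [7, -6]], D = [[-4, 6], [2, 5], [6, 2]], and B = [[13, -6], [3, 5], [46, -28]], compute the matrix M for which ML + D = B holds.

ML = B − D = [[17, -12], [1, 0], [40, -30]].
Since L sits to the right of M, M = (B − D)L⁻¹.
det L = 6, so L⁻¹ = [[-1, -1], [-7/6, -4/3]].
M = (B − D)L⁻¹ = [[-3, -1], [-1, -1], [-5, 0]].

M = [[-3, -1], [-1, -1], [-5, 0]]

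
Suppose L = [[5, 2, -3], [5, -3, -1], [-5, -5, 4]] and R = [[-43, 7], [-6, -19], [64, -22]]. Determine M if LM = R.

Since L multiplies M on the left, M = L⁻¹R.
det L = 5, so L⁻¹ = [[-17/5, 7/5, -11/5], [-3, 1, -2], [-8, 3, -5]].
M = L⁻¹R = [[-17/5, 7/5, -11/5], [-3, 1, -2], [-8, 3, -5]] · [[-43, 7], [-6, -19], [64, -22]] = [[-3, -2], [-5, 4], [6, -3]].

M = [[-3, -2], [-5, 4], [6, -3]]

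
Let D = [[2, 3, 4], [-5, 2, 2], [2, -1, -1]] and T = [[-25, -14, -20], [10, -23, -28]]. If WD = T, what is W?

Right-multiplying both sides by D⁻¹ gives W = TD⁻¹.
det D = 1; the adjugate gives D⁻¹ = [[0, -1, -2], [-1, -10, -24], [1, 8, 19]].
W = TD⁻¹ = [[-25, -14, -20], [10, -23, -28]] · [[0, -1, -2], [-1, -10, -24], [1, 8, 19]] = [[-6, 5, 6], [-5, -4, 0]].

W = [[-6, 5, 6], [-5, -4, 0]]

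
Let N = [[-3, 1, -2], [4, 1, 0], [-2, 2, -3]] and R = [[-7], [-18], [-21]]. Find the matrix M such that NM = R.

N is on the left of M, so left-multiply by N⁻¹: M = N⁻¹R.
N has determinant 1; N⁻¹ = [[-3, -1, 2], [12, 5, -8], [10, 4, -7]].
M = N⁻¹R = [[-3, -1, 2], [12, 5, -8], [10, 4, -7]] · [[-7], [-18], [-21]] = [[-3], [-6], [5]].

M = [[-3], [-6], [5]]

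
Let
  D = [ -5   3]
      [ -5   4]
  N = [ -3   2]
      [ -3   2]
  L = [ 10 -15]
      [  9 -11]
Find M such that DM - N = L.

DM = L + N = [[7, -13], [6, -9]].
Left-multiplying both sides by D⁻¹ gives M = D⁻¹(L + N).
det D = -5, so D⁻¹ = [[-4/5, 3/5], [-1, 1]].
M = D⁻¹(L + N) = [[-2, 5], [-1, 4]].

M = [[-2, 5], [-1, 4]]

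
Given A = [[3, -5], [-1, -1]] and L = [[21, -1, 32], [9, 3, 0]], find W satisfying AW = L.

W = [[-3, -2, 4], [-6, -1, -4]]

Since A multiplies W on the left, W = A⁻¹L.
det A = -8, so A⁻¹ = [[1/8, -5/8], [-1/8, -3/8]].
W = A⁻¹L = [[1/8, -5/8], [-1/8, -3/8]] · [[21, -1, 32], [9, 3, 0]] = [[-3, -2, 4], [-6, -1, -4]].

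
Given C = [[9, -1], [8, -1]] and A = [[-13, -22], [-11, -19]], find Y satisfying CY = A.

Since C multiplies Y on the left, Y = C⁻¹A.
C has determinant -1; C⁻¹ = [[1, -1], [8, -9]].
Y = C⁻¹A = [[1, -1], [8, -9]] · [[-13, -22], [-11, -19]] = [[-2, -3], [-5, -5]].

Y = [[-2, -3], [-5, -5]]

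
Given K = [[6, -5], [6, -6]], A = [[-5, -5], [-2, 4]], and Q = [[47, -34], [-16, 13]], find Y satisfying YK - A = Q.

Y = [[3, 4], [-1, -2]]

YK = Q + A = [[42, -39], [-18, 17]].
Since K sits to the right of Y, Y = (Q + A)K⁻¹.
det K = -6; the adjugate gives K⁻¹ = [[1, -5/6], [1, -1]].
Y = (Q + A)K⁻¹ = [[3, 4], [-1, -2]].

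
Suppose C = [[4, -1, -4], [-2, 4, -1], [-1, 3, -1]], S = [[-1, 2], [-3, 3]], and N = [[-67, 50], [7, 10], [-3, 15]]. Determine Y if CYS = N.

Left-multiply by C⁻¹ and right-multiply by S⁻¹: Y = C⁻¹NS⁻¹.
det C = 5; the adjugate gives C⁻¹ = [[-1/5, -13/5, 17/5], [-1/5, -8/5, 12/5], [-2/5, -11/5, 14/5]].
S has determinant 3; S⁻¹ = [[1, -2/3], [1, -1/3]].
C⁻¹N = [[-15, 15], [-5, 10], [3, 0]].
Y = (C⁻¹N)S⁻¹ = [[0, 5], [5, 0], [3, -2]].

Y = [[0, 5], [5, 0], [3, -2]]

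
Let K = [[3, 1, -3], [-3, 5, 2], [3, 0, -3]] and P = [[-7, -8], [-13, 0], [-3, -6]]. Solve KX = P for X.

X = [[-5, -6], [-4, -2], [-4, -4]]

K is on the left of X, so left-multiply by K⁻¹: X = K⁻¹P.
K has determinant -3; K⁻¹ = [[5, -1, -17/3], [1, 0, -1], [5, -1, -6]].
X = K⁻¹P = [[5, -1, -17/3], [1, 0, -1], [5, -1, -6]] · [[-7, -8], [-13, 0], [-3, -6]] = [[-5, -6], [-4, -2], [-4, -4]].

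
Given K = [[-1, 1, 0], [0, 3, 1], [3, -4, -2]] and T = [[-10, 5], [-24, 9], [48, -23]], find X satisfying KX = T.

Since K multiplies X on the left, X = K⁻¹T.
det K = 5; the adjugate gives K⁻¹ = [[-2/5, 2/5, 1/5], [3/5, 2/5, 1/5], [-9/5, -1/5, -3/5]].
X = K⁻¹T = [[-2/5, 2/5, 1/5], [3/5, 2/5, 1/5], [-9/5, -1/5, -3/5]] · [[-10, 5], [-24, 9], [48, -23]] = [[4, -3], [-6, 2], [-6, 3]].

X = [[4, -3], [-6, 2], [-6, 3]]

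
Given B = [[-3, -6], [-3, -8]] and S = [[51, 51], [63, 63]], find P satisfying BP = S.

Since B multiplies P on the left, P = B⁻¹S.
det B = 6, so B⁻¹ = [[-4/3, 1], [1/2, -1/2]].
P = B⁻¹S = [[-4/3, 1], [1/2, -1/2]] · [[51, 51], [63, 63]] = [[-5, -5], [-6, -6]].

P = [[-5, -5], [-6, -6]]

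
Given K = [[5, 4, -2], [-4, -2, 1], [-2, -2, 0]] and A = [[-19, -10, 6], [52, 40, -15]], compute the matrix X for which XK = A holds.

X = [[-1, 4, -1], [6, -3, -5]]

K is on the right of X, so right-multiply by K⁻¹: X = AK⁻¹.
K has determinant -6; K⁻¹ = [[-1/3, -2/3, 0], [1/3, 2/3, -1/2], [-2/3, -1/3, -1]].
X = AK⁻¹ = [[-19, -10, 6], [52, 40, -15]] · [[-1/3, -2/3, 0], [1/3, 2/3, -1/2], [-2/3, -1/3, -1]] = [[-1, 4, -1], [6, -3, -5]].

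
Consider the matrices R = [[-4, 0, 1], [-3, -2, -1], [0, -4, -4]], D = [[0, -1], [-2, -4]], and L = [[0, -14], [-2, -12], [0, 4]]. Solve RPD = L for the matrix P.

Left-multiply by R⁻¹ and right-multiply by D⁻¹: P = R⁻¹LD⁻¹.
det R = -4; the adjugate gives R⁻¹ = [[-1, 1, -1/2], [3, -4, 7/4], [-3, 4, -2]].
det D = -2, so D⁻¹ = [[2, -1/2], [-1, 0]].
R⁻¹L = [[-2, 0], [8, 13], [-8, -14]].
P = (R⁻¹L)D⁻¹ = [[-4, 1], [3, -4], [-2, 4]].

P = [[-4, 1], [3, -4], [-2, 4]]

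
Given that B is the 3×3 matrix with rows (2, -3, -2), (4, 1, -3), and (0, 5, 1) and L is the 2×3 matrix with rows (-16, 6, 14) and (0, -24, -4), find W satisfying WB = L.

W = [[0, -4, 2], [4, -2, -2]]

Right-multiplying both sides by B⁻¹ gives W = LB⁻¹.
det B = 4; the adjugate gives B⁻¹ = [[4, -7/4, 11/4], [-1, 1/2, -1/2], [5, -5/2, 7/2]].
W = LB⁻¹ = [[-16, 6, 14], [0, -24, -4]] · [[4, -7/4, 11/4], [-1, 1/2, -1/2], [5, -5/2, 7/2]] = [[0, -4, 2], [4, -2, -2]].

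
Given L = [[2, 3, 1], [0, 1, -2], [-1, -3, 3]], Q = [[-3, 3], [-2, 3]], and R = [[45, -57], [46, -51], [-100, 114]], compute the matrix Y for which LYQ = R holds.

Y = [[-3, -2], [-2, -3], [5, 1]]

Isolating Y: multiply by L⁻¹ from the left and Q⁻¹ from the right, so Y = L⁻¹RQ⁻¹.
L has determinant 1; L⁻¹ = [[-3, -12, -7], [2, 7, 4], [1, 3, 2]].
Q has determinant -3; Q⁻¹ = [[-1, 1], [-2/3, 1]].
L⁻¹R = [[13, -15], [12, -15], [-17, 18]].
Y = (L⁻¹R)Q⁻¹ = [[-3, -2], [-2, -3], [5, 1]].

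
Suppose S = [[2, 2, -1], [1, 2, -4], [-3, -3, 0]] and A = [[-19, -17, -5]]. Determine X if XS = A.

Since S sits to the right of X, X = AS⁻¹.
S has determinant -3; S⁻¹ = [[4, -1, 2], [-4, 1, -7/3], [-1, 0, -2/3]].
X = AS⁻¹ = [[-19, -17, -5]] · [[4, -1, 2], [-4, 1, -7/3], [-1, 0, -2/3]] = [[-3, 2, 5]].

X = [[-3, 2, 5]]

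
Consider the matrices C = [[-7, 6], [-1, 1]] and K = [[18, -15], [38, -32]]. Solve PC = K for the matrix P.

Right-multiplying both sides by C⁻¹ gives P = KC⁻¹.
C has determinant -1; C⁻¹ = [[-1, 6], [-1, 7]].
P = KC⁻¹ = [[18, -15], [38, -32]] · [[-1, 6], [-1, 7]] = [[-3, 3], [-6, 4]].

P = [[-3, 3], [-6, 4]]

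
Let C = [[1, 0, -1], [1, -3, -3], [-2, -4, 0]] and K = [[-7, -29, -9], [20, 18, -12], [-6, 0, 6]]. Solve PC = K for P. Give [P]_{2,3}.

-6

C is on the right of P, so right-multiply by C⁻¹: P = KC⁻¹.
det C = -2, so C⁻¹ = [[6, -2, 3/2], [-3, 1, -1], [5, -2, 3/2]].
P = KC⁻¹ = [[-7, -29, -9], [20, 18, -12], [-6, 0, 6]] · [[6, -2, 3/2], [-3, 1, -1], [5, -2, 3/2]] = [[0, 3, 5], [6, 2, -6], [-6, 0, 0]].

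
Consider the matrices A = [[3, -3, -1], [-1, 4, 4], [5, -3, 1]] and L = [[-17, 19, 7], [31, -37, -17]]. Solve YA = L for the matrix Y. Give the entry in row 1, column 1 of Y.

4

Right-multiplying both sides by A⁻¹ gives Y = LA⁻¹.
A has determinant 2; A⁻¹ = [[8, 3, -4], [21/2, 4, -11/2], [-17/2, -3, 9/2]].
Y = LA⁻¹ = [[-17, 19, 7], [31, -37, -17]] · [[8, 3, -4], [21/2, 4, -11/2], [-17/2, -3, 9/2]] = [[4, 4, -5], [4, -4, 3]].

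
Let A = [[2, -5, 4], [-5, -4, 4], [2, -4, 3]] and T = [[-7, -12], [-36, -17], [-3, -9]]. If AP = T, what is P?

A is on the left of P, so left-multiply by A⁻¹: P = A⁻¹T.
det A = 5; the adjugate gives A⁻¹ = [[4/5, -1/5, -4/5], [23/5, -2/5, -28/5], [28/5, -2/5, -33/5]].
P = A⁻¹T = [[4/5, -1/5, -4/5], [23/5, -2/5, -28/5], [28/5, -2/5, -33/5]] · [[-7, -12], [-36, -17], [-3, -9]] = [[4, 1], [-1, 2], [-5, -1]].

P = [[4, 1], [-1, 2], [-5, -1]]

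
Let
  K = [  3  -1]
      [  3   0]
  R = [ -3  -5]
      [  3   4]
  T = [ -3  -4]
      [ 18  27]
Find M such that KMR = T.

M = [[-1, 1], [-3, 4]]

Isolating M: multiply by K⁻¹ from the left and R⁻¹ from the right, so M = K⁻¹TR⁻¹.
det K = 3, so K⁻¹ = [[0, 1/3], [-1, 1]].
det R = 3, so R⁻¹ = [[4/3, 5/3], [-1, -1]].
K⁻¹T = [[6, 9], [21, 31]].
M = (K⁻¹T)R⁻¹ = [[-1, 1], [-3, 4]].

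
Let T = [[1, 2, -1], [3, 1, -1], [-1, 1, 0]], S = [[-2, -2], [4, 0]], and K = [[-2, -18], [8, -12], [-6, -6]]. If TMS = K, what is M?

M = [[0, 1], [3, 1], [-3, -1]]

Left-multiply by T⁻¹ and right-multiply by S⁻¹: M = T⁻¹KS⁻¹.
det T = -1, so T⁻¹ = [[-1, 1, 1], [-1, 1, 2], [-4, 3, 5]].
det S = 8; the adjugate gives S⁻¹ = [[0, 1/4], [-1/2, -1/4]].
T⁻¹K = [[4, 0], [-2, -6], [2, 6]].
M = (T⁻¹K)S⁻¹ = [[0, 1], [3, 1], [-3, -1]].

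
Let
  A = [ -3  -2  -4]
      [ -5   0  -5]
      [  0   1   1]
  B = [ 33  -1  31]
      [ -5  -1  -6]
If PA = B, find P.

Right-multiplying both sides by A⁻¹ gives P = BA⁻¹.
det A = -5; the adjugate gives A⁻¹ = [[-1, 2/5, -2], [-1, 3/5, -1], [1, -3/5, 2]].
P = BA⁻¹ = [[33, -1, 31], [-5, -1, -6]] · [[-1, 2/5, -2], [-1, 3/5, -1], [1, -3/5, 2]] = [[-1, -6, -3], [0, 1, -1]].

P = [[-1, -6, -3], [0, 1, -1]]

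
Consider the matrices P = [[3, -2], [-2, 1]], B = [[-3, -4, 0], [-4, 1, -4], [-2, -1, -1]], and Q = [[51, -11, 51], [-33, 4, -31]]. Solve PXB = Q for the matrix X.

X = P⁻¹QB⁻¹ (apply P⁻¹ on the left and B⁻¹ on the right).
det P = -1, so P⁻¹ = [[-1, -2], [-2, -3]].
det B = -1; the adjugate gives B⁻¹ = [[5, 4, -16], [-4, -3, 12], [-6, -5, 19]].
P⁻¹Q = [[15, 3, 11], [-3, 10, -9]].
X = (P⁻¹Q)B⁻¹ = [[-3, -4, 5], [-1, 3, -3]].

X = [[-3, -4, 5], [-1, 3, -3]]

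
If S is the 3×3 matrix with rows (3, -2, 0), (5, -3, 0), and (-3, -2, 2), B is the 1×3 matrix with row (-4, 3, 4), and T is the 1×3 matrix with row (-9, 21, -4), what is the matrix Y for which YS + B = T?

YS = T − B = [[-5, 18, -8]].
S is on the right of Y, so right-multiply by S⁻¹: Y = (T − B)S⁻¹.
det S = 2; the adjugate gives S⁻¹ = [[-3, 2, 0], [-5, 3, 0], [-19/2, 6, 1/2]].
Y = (T − B)S⁻¹ = [[1, -4, -4]].

Y = [[1, -4, -4]]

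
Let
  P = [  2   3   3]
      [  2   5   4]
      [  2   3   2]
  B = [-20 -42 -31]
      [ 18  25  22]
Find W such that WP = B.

Right-multiplying both sides by P⁻¹ gives W = BP⁻¹.
det P = -4; the adjugate gives P⁻¹ = [[1/2, -3/4, 3/4], [-1, 1/2, 1/2], [1, 0, -1]].
W = BP⁻¹ = [[-20, -42, -31], [18, 25, 22]] · [[1/2, -3/4, 3/4], [-1, 1/2, 1/2], [1, 0, -1]] = [[1, -6, -5], [6, -1, 4]].

W = [[1, -6, -5], [6, -1, 4]]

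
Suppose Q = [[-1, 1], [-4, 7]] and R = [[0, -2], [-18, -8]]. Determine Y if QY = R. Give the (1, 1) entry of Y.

-6

Left-multiplying both sides by Q⁻¹ gives Y = Q⁻¹R.
Q has determinant -3; Q⁻¹ = [[-7/3, 1/3], [-4/3, 1/3]].
Y = Q⁻¹R = [[-7/3, 1/3], [-4/3, 1/3]] · [[0, -2], [-18, -8]] = [[-6, 2], [-6, 0]].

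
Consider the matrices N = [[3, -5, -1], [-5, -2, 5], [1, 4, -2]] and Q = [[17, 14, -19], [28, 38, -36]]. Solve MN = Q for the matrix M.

M = [[0, -3, 2], [-2, -6, 4]]

Since N sits to the right of M, M = QN⁻¹.
N has determinant -5; N⁻¹ = [[16/5, 14/5, 27/5], [1, 1, 2], [18/5, 17/5, 31/5]].
M = QN⁻¹ = [[17, 14, -19], [28, 38, -36]] · [[16/5, 14/5, 27/5], [1, 1, 2], [18/5, 17/5, 31/5]] = [[0, -3, 2], [-2, -6, 4]].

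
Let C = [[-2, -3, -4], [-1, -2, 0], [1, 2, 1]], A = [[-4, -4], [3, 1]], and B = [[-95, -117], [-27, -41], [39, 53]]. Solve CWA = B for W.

Isolating W: multiply by C⁻¹ from the left and A⁻¹ from the right, so W = C⁻¹BA⁻¹.
C has determinant 1; C⁻¹ = [[-2, -5, -8], [1, 2, 4], [0, 1, 1]].
det A = 8, so A⁻¹ = [[1/8, 1/2], [-3/8, -1/2]].
C⁻¹B = [[13, 15], [7, 13], [12, 12]].
W = (C⁻¹B)A⁻¹ = [[-4, -1], [-4, -3], [-3, 0]].

W = [[-4, -1], [-4, -3], [-3, 0]]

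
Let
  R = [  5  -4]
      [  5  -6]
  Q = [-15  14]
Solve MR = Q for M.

M = [[-2, -1]]

Since R sits to the right of M, M = QR⁻¹.
det R = -10; the adjugate gives R⁻¹ = [[3/5, -2/5], [1/2, -1/2]].
M = QR⁻¹ = [[-15, 14]] · [[3/5, -2/5], [1/2, -1/2]] = [[-2, -1]].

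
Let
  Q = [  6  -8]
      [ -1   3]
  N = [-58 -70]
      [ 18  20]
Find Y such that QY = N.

Since Q multiplies Y on the left, Y = Q⁻¹N.
det Q = 10; the adjugate gives Q⁻¹ = [[3/10, 4/5], [1/10, 3/5]].
Y = Q⁻¹N = [[3/10, 4/5], [1/10, 3/5]] · [[-58, -70], [18, 20]] = [[-3, -5], [5, 5]].

Y = [[-3, -5], [5, 5]]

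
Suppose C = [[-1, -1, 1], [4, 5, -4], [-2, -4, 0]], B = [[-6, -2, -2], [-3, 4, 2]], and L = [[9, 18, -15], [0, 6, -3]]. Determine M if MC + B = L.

M = [[-1, 3, -1], [-1, 1, 1]]

MC = L − B = [[15, 20, -13], [3, 2, -5]].
C is on the right of M, so right-multiply by C⁻¹: M = (L − B)C⁻¹.
C has determinant 2; C⁻¹ = [[-8, -2, -1/2], [4, 1, 0], [-3, -1, -1/2]].
M = (L − B)C⁻¹ = [[-1, 3, -1], [-1, 1, 1]].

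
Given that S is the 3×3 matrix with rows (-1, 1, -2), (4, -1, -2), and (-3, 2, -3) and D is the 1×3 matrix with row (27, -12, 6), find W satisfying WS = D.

S is on the right of W, so right-multiply by S⁻¹: W = DS⁻¹.
det S = 1, so S⁻¹ = [[7, -1, -4], [18, -3, -10], [5, -1, -3]].
W = DS⁻¹ = [[27, -12, 6]] · [[7, -1, -4], [18, -3, -10], [5, -1, -3]] = [[3, 3, -6]].

W = [[3, 3, -6]]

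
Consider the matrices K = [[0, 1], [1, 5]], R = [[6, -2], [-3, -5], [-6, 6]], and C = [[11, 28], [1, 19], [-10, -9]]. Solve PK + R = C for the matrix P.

P = [[5, 5], [4, 4], [5, -4]]

PK = C − R = [[5, 30], [4, 24], [-4, -15]].
Right-multiplying both sides by K⁻¹ gives P = (C − R)K⁻¹.
det K = -1, so K⁻¹ = [[-5, 1], [1, 0]].
P = (C − R)K⁻¹ = [[5, 5], [4, 4], [5, -4]].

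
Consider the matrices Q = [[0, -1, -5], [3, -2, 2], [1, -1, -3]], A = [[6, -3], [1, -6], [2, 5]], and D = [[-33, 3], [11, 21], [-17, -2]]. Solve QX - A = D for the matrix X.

X = [[2, 1], [2, -5], [5, 1]]

QX = D + A = [[-27, 0], [12, 15], [-15, 3]].
Q is on the left of X, so left-multiply by Q⁻¹: X = Q⁻¹(D + A).
Q has determinant -6; Q⁻¹ = [[-4/3, -1/3, 2], [-11/6, -5/6, 5/2], [1/6, 1/6, -1/2]].
X = Q⁻¹(D + A) = [[2, 1], [2, -5], [5, 1]].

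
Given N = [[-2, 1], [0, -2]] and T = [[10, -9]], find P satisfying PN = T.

P = [[-5, 2]]

N is on the right of P, so right-multiply by N⁻¹: P = TN⁻¹.
det N = 4; the adjugate gives N⁻¹ = [[-1/2, -1/4], [0, -1/2]].
P = TN⁻¹ = [[10, -9]] · [[-1/2, -1/4], [0, -1/2]] = [[-5, 2]].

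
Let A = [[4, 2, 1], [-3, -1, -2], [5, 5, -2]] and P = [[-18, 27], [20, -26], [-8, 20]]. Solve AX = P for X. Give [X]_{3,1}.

A is on the left of X, so left-multiply by A⁻¹: X = A⁻¹P.
det A = 6, so A⁻¹ = [[2, 3/2, -1/2], [-8/3, -13/6, 5/6], [-5/3, -5/3, 1/3]].
X = A⁻¹P = [[2, 3/2, -1/2], [-8/3, -13/6, 5/6], [-5/3, -5/3, 1/3]] · [[-18, 27], [20, -26], [-8, 20]] = [[-2, 5], [-2, 1], [-6, 5]].

-6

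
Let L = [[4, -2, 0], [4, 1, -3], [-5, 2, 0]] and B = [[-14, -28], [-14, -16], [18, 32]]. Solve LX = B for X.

Left-multiplying both sides by L⁻¹ gives X = L⁻¹B.
det L = -6; the adjugate gives L⁻¹ = [[-1, 0, -1], [-5/2, 0, -2], [-13/6, -1/3, -2]].
X = L⁻¹B = [[-1, 0, -1], [-5/2, 0, -2], [-13/6, -1/3, -2]] · [[-14, -28], [-14, -16], [18, 32]] = [[-4, -4], [-1, 6], [-1, 2]].

X = [[-4, -4], [-1, 6], [-1, 2]]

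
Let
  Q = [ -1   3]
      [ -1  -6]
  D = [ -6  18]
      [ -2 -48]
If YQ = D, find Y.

Y = [[6, 0], [-4, 6]]

Since Q sits to the right of Y, Y = DQ⁻¹.
Q has determinant 9; Q⁻¹ = [[-2/3, -1/3], [1/9, -1/9]].
Y = DQ⁻¹ = [[-6, 18], [-2, -48]] · [[-2/3, -1/3], [1/9, -1/9]] = [[6, 0], [-4, 6]].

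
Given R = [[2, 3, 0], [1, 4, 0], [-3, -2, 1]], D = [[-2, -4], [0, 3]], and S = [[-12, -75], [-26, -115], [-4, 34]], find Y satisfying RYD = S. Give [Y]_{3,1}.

Y = R⁻¹SD⁻¹ (apply R⁻¹ on the left and D⁻¹ on the right).
det R = 5; the adjugate gives R⁻¹ = [[4/5, -3/5, 0], [-1/5, 2/5, 0], [2, -1, 1]].
D has determinant -6; D⁻¹ = [[-1/2, -2/3], [0, 1/3]].
R⁻¹S = [[6, 9], [-8, -31], [-2, -1]].
Y = (R⁻¹S)D⁻¹ = [[-3, -1], [4, -5], [1, 1]].

1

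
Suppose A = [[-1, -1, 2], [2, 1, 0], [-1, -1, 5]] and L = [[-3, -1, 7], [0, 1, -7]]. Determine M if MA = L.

M = [[-4, -2, 3], [-1, -1, -1]]

Right-multiplying both sides by A⁻¹ gives M = LA⁻¹.
A has determinant 3; A⁻¹ = [[5/3, 1, -2/3], [-10/3, -1, 4/3], [-1/3, 0, 1/3]].
M = LA⁻¹ = [[-3, -1, 7], [0, 1, -7]] · [[5/3, 1, -2/3], [-10/3, -1, 4/3], [-1/3, 0, 1/3]] = [[-4, -2, 3], [-1, -1, -1]].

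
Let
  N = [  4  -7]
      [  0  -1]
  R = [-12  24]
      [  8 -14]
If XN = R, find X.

Right-multiplying both sides by N⁻¹ gives X = RN⁻¹.
det N = -4, so N⁻¹ = [[1/4, -7/4], [0, -1]].
X = RN⁻¹ = [[-12, 24], [8, -14]] · [[1/4, -7/4], [0, -1]] = [[-3, -3], [2, 0]].

X = [[-3, -3], [2, 0]]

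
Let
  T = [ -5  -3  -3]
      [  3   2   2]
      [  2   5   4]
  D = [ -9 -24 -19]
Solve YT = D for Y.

Since T sits to the right of Y, Y = DT⁻¹.
T has determinant 1; T⁻¹ = [[-2, -3, 0], [-8, -14, 1], [11, 19, -1]].
Y = DT⁻¹ = [[-9, -24, -19]] · [[-2, -3, 0], [-8, -14, 1], [11, 19, -1]] = [[1, 2, -5]].

Y = [[1, 2, -5]]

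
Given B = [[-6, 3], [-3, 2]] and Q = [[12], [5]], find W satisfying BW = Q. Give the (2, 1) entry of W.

Left-multiplying both sides by B⁻¹ gives W = B⁻¹Q.
det B = -3, so B⁻¹ = [[-2/3, 1], [-1, 2]].
W = B⁻¹Q = [[-2/3, 1], [-1, 2]] · [[12], [5]] = [[-3], [-2]].

-2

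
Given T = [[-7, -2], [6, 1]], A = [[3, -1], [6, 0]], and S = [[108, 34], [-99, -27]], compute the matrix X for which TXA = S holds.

X = [[4, -5], [3, 0]]

Isolating X: multiply by T⁻¹ from the left and A⁻¹ from the right, so X = T⁻¹SA⁻¹.
det T = 5, so T⁻¹ = [[1/5, 2/5], [-6/5, -7/5]].
det A = 6; the adjugate gives A⁻¹ = [[0, 1/6], [-1, 1/2]].
T⁻¹S = [[-18, -4], [9, -3]].
X = (T⁻¹S)A⁻¹ = [[4, -5], [3, 0]].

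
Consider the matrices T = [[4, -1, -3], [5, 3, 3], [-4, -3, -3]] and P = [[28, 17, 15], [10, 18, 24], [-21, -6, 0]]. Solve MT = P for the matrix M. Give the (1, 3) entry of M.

-6

T is on the right of M, so right-multiply by T⁻¹: M = PT⁻¹.
det T = 6; the adjugate gives T⁻¹ = [[0, 1, 1], [1/2, -4, -9/2], [-1/2, 8/3, 17/6]].
M = PT⁻¹ = [[28, 17, 15], [10, 18, 24], [-21, -6, 0]] · [[0, 1, 1], [1/2, -4, -9/2], [-1/2, 8/3, 17/6]] = [[1, 0, -6], [-3, 2, -3], [-3, 3, 6]].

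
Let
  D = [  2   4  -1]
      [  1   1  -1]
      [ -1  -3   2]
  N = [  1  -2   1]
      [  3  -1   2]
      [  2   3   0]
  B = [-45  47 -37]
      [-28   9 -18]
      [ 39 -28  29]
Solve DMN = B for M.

Isolating M: multiply by D⁻¹ from the left and N⁻¹ from the right, so M = D⁻¹BN⁻¹.
det D = -4, so D⁻¹ = [[1/4, 5/4, 3/4], [1/4, -3/4, -1/4], [1/2, -1/2, 1/2]].
N has determinant -3; N⁻¹ = [[2, -1, 1], [-4/3, 2/3, -1/3], [-11/3, 7/3, -5/3]].
D⁻¹B = [[-17, 2, -10], [0, 12, -3], [11, 5, 5]].
M = (D⁻¹B)N⁻¹ = [[0, -5, -1], [-5, 1, 1], [-3, 4, 1]].

M = [[0, -5, -1], [-5, 1, 1], [-3, 4, 1]]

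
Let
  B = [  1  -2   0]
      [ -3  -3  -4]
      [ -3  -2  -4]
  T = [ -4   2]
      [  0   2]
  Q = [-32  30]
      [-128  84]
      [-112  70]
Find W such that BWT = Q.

W = B⁻¹QT⁻¹ (apply B⁻¹ on the left and T⁻¹ on the right).
det B = 4; the adjugate gives B⁻¹ = [[1, -2, 2], [0, -1, 1], [-3/4, 2, -9/4]].
det T = -8; the adjugate gives T⁻¹ = [[-1/4, 1/4], [0, 1/2]].
B⁻¹Q = [[0, 2], [16, -14], [20, -12]].
W = (B⁻¹Q)T⁻¹ = [[0, 1], [-4, -3], [-5, -1]].

W = [[0, 1], [-4, -3], [-5, -1]]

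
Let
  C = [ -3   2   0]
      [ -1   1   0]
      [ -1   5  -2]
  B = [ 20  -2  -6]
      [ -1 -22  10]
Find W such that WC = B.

W = [[-6, -5, 3], [3, -3, -5]]

Right-multiplying both sides by C⁻¹ gives W = BC⁻¹.
det C = 2; the adjugate gives C⁻¹ = [[-1, 2, 0], [-1, 3, 0], [-2, 13/2, -1/2]].
W = BC⁻¹ = [[20, -2, -6], [-1, -22, 10]] · [[-1, 2, 0], [-1, 3, 0], [-2, 13/2, -1/2]] = [[-6, -5, 3], [3, -3, -5]].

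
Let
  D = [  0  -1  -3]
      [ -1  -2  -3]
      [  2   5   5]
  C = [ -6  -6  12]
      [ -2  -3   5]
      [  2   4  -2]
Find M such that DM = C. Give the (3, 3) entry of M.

-5

D is on the left of M, so left-multiply by D⁻¹: M = D⁻¹C.
det D = 4, so D⁻¹ = [[5/4, -5/2, -3/4], [-1/4, 3/2, 3/4], [-1/4, -1/2, -1/4]].
M = D⁻¹C = [[5/4, -5/2, -3/4], [-1/4, 3/2, 3/4], [-1/4, -1/2, -1/4]] · [[-6, -6, 12], [-2, -3, 5], [2, 4, -2]] = [[-4, -3, 4], [0, 0, 3], [2, 2, -5]].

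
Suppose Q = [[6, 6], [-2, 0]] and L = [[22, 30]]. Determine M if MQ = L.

M = [[5, 4]]

Q is on the right of M, so right-multiply by Q⁻¹: M = LQ⁻¹.
Q has determinant 12; Q⁻¹ = [[0, -1/2], [1/6, 1/2]].
M = LQ⁻¹ = [[22, 30]] · [[0, -1/2], [1/6, 1/2]] = [[5, 4]].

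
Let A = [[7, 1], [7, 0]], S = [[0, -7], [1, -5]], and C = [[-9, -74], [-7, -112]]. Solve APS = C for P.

P = [[3, -1], [-4, -2]]

Left-multiply by A⁻¹ and right-multiply by S⁻¹: P = A⁻¹CS⁻¹.
det A = -7; the adjugate gives A⁻¹ = [[0, 1/7], [1, -1]].
det S = 7, so S⁻¹ = [[-5/7, 1], [-1/7, 0]].
A⁻¹C = [[-1, -16], [-2, 38]].
P = (A⁻¹C)S⁻¹ = [[3, -1], [-4, -2]].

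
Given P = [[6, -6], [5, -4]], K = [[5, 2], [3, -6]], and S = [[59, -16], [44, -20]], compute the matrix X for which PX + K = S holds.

X = [[5, -2], [-4, 1]]

PX = S − K = [[54, -18], [41, -14]].
P is on the left of X, so left-multiply by P⁻¹: X = P⁻¹(S − K).
det P = 6, so P⁻¹ = [[-2/3, 1], [-5/6, 1]].
X = P⁻¹(S − K) = [[5, -2], [-4, 1]].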